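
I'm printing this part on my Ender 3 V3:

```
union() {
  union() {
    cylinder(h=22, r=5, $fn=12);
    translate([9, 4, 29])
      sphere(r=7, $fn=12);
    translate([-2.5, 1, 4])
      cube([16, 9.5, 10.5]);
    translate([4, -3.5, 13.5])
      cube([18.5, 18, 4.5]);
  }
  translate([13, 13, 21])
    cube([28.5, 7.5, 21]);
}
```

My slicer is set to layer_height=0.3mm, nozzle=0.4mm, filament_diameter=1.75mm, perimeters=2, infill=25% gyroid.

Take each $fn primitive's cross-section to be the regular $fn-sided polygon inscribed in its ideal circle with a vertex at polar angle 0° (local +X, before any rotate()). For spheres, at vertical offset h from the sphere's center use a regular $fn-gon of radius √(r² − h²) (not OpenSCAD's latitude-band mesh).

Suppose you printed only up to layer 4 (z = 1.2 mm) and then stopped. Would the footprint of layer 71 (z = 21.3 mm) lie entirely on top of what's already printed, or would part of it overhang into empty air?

part overhangs

Compare the two slices. At z = 1.2: the r=5 cylinder gives a regular 12-gon of circumradius 5 (constant along its height) (area = (12/2)·5.000²·sin(360°/12) = 75.00 mm²); the sphere at (9, 4) is absent (|z−center|=27.800 > r=7); the cube at (-2.5, 1) does not reach this height (z outside [4, 14.5]); the cube at (4, -3.5) does not reach this height (z outside [13.5, 18]); Taking the union: only the r=5 cylinder is present, so the union is just that shape — area = 75.00 mm²; the cube at (13, 13) does not reach this height (z outside [21, 42]); Merging all regions: only that combined region is present, so the union is just that shape — area = 75.00 mm². At z = 21.3: the r=5 cylinder gives a regular 12-gon of circumradius 5 (constant along its height) (area = (12/2)·5.000²·sin(360°/12) = 75.00 mm²); the sphere at (9, 4) is not intersected at this z (|z−center|=7.700 > r=7); the cube at (-2.5, 1) is absent (z outside [4, 14.5]); the cube at (4, -3.5) is absent (z outside [13.5, 18]); Combining (union): only the r=5 cylinder is present, so the union is just that shape — area = 75.00 mm²; the cube at (13, 13) is present — its section is the full 28.5×7.5 rectangle (area 213.75 mm²); Merging all regions: the 2 present regions are separate (no shared area or edge), so areas and boundary lengths simply add and each stays a separate island — area = 288.75 mm². Checking containment: at z = 21.3 the cross-section extends beyond the z = 1.2 cross-section by about 213.75 mm².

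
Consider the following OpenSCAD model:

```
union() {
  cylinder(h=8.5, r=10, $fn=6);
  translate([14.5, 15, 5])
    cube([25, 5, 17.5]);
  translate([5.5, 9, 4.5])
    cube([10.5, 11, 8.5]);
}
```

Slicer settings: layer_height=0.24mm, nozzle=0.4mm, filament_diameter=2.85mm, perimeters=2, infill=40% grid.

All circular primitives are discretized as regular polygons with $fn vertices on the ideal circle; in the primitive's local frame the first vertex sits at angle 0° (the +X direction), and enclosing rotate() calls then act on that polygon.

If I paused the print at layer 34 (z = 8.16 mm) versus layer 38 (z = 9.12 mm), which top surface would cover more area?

Layer 34 (z = 8.16): the r=10 cylinder gives a regular 6-gon of circumradius 10 (constant along its height) (area = (6/2)·10.000²·sin(360°/6) = 259.81 mm²); the cube at (14.5, 15) is present — its section is the full 25×5 rectangle (area 125.00 mm²); the 10.5×11 cube at (5.5, 9) contributes its full rectangle (area 115.50 mm²); Taking the union: the regions partially overlap — summed areas 500.31 mm² minus the doubly-counted overlap 7.50 mm² gives 492.81 mm² — area = 492.81 mm². So its area = 492.81 mm². Layer 38 (z = 9.12): the cylinder is not intersected at this z (z outside [0, 8.5]); the cube at (14.5, 15) is present — its section is the full 25×5 rectangle (area 125.00 mm²); the cube at (5.5, 9) (footprint 10.5×11) is included at this height (area 115.50 mm²); Taking the union: the regions partially overlap — summed areas 240.50 mm² minus the doubly-counted overlap 7.50 mm² gives 233.00 mm² — area = 233.00 mm². So its area = 233.00 mm². Layer 34 is larger (492.81 vs 233.00 mm²).

layer 34 (z = 8.16 mm)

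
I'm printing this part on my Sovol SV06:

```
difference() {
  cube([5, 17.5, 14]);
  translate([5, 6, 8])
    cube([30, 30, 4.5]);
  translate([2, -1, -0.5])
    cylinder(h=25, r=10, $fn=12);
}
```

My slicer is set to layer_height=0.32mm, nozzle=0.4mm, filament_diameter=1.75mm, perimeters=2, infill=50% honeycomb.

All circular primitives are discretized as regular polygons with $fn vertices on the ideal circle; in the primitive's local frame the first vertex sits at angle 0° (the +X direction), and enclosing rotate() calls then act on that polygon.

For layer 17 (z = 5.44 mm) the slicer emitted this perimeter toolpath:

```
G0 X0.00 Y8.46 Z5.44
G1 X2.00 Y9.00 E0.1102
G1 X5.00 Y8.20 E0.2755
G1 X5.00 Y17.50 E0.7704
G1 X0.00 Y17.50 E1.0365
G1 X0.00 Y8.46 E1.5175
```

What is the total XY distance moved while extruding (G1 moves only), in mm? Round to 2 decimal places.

Sum the Euclidean lengths of each G1 segment: total = 28.52 mm.

28.52 mm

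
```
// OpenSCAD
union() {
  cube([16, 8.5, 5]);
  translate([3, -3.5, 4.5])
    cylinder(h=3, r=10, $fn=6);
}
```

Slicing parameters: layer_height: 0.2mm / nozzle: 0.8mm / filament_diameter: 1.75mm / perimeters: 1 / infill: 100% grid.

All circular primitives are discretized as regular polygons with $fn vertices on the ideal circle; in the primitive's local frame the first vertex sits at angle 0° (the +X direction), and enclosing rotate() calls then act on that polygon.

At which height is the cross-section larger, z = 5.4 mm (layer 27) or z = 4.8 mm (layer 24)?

layer 24 (z = 4.8 mm)

Layer 27 (z = 5.4): the cube is not intersected at this z (z outside [0, 5]); the r=10 cylinder at (3, -3.5) gives a regular 6-gon of circumradius 10 (constant along its height) (area = (6/2)·10.000²·sin(360°/6) = 259.81 mm²); Combining (union): only the r=10 cylinder at (3, -3.5) is present, so the union is just that shape — area = 259.81 mm². So its area = 259.81 mm². Layer 24 (z = 4.8): the cube is present — its section is the full 16×8.5 rectangle (area 136.00 mm²); the r=10 cylinder at (3, -3.5) contributes a regular 6-gon of circumradius 10 (area = (6/2)·10.000²·sin(360°/6) = 259.81 mm²); Merging all regions: the regions partially overlap — summed areas 395.81 mm² minus the doubly-counted overlap 48.97 mm² gives 346.84 mm² — area = 346.84 mm². So its area = 346.84 mm². Layer 24 is larger (346.84 vs 259.81 mm²).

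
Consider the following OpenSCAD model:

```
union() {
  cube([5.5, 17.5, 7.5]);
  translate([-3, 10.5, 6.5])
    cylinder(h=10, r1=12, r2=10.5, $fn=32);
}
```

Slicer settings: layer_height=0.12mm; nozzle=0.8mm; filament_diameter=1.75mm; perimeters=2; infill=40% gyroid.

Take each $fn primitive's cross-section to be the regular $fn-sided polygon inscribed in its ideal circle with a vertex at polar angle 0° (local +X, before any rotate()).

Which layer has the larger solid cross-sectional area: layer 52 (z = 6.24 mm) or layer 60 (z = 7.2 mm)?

layer 60 (z = 7.2 mm)

Layer 52 (z = 6.24): the cube is present — its section is the full 5.5×17.5 rectangle (area 96.25 mm²); the cone at (-3, 10.5) is absent (z outside [6.5, 16.5]); Taking the union: only the 5.5×17.5 cube is present, so the union is just that shape — area = 96.25 mm². So its area = 96.25 mm². Layer 60 (z = 7.2): the 5.5×17.5 cube contributes its full rectangle (area 96.25 mm²); the cone at (-3, 10.5) (r1=12→r2=10.5) has section circumradius 11.895 here — a regular 32-gon (area = (32/2)·11.895²·sin(360°/32) = 441.66 mm²); Merging all regions: the regions partially overlap — summed areas 537.91 mm² minus the doubly-counted overlap 93.28 mm² gives 444.63 mm² — area = 444.63 mm². So its area = 444.63 mm². Layer 60 is larger (444.63 vs 96.25 mm²).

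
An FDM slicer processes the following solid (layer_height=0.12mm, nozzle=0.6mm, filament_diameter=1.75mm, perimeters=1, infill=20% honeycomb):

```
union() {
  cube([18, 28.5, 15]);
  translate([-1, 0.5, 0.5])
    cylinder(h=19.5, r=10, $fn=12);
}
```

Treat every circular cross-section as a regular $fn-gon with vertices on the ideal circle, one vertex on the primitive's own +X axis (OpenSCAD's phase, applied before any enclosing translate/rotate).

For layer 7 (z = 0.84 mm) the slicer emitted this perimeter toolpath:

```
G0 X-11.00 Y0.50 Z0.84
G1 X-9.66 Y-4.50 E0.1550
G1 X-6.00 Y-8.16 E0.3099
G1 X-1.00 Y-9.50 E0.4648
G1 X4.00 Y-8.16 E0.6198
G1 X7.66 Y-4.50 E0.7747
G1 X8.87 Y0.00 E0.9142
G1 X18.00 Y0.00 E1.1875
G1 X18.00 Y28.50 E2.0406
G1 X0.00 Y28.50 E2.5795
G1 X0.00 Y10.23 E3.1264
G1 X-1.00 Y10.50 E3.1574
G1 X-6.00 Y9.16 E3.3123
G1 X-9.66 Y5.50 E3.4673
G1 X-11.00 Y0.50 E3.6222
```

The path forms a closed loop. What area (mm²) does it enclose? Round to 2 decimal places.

743.40 mm²

Apply the shoelace formula to the sequence of (X, Y) vertices; enclosed area = 743.40 mm².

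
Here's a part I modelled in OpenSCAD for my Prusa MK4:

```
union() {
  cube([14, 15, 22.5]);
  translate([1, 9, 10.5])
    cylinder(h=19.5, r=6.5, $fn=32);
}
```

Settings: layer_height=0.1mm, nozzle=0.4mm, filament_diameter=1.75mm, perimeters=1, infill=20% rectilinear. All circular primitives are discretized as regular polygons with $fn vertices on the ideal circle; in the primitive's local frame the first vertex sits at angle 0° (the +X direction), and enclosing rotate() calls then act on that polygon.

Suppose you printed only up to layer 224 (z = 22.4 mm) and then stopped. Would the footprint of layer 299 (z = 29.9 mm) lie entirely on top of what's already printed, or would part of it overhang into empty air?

Compare the two slices. At z = 22.4: the cube (footprint 14×15) is included at this height (area 210.00 mm²); the cylinder at (1, 9): section is a regular 32-gon, circumradius r=6.5 (area = (32/2)·6.500²·sin(360°/32) = 131.88 mm²); Taking the union: the regions partially overlap — summed areas 341.88 mm² minus the doubly-counted overlap 77.60 mm² gives 264.28 mm² — area = 264.28 mm². At z = 29.9: the cube does not reach this height (z outside [0, 22.5]); the cylinder at (1, 9): section is a regular 32-gon, circumradius r=6.5 (area = (32/2)·6.500²·sin(360°/32) = 131.88 mm²); Combining (union): only the r=6.5 cylinder at (1, 9) is present, so the union is just that shape — area = 131.88 mm². Checking containment: the cross-section at z = 29.9 is a subset of the cross-section at z = 22.4.

entirely on top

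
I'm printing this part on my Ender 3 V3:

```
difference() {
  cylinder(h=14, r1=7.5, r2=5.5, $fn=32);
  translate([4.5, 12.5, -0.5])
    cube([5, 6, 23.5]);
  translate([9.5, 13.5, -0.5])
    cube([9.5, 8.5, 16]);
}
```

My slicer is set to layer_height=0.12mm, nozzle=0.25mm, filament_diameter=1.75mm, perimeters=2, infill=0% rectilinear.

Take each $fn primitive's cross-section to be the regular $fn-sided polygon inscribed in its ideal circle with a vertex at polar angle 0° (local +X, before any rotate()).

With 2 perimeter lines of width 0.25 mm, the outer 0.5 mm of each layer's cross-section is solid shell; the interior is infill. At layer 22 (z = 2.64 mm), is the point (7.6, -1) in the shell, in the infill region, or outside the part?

At z = 2.64 mm: the cone (r1=7.5→r2=5.5) has section circumradius 7.123 here — a regular 32-gon; the 5×6 cube at (4.5, 12.5) contributes its full rectangle; the cube at (9.5, 13.5) is present — its section is the full 9.5×8.5 rectangle; Taking the first minus the rest: starting from the cone, the 5×6 cube at (4.5, 12.5) misses the remaining region (no effect); the 9.5×8.5 cube at (9.5, 13.5) misses the remaining region (no effect) — 1 connected region. Overall, the cross-section is a single solid region. The nearest boundary edge runs (7.12, 0.00)→(6.99, -1.39); distance from the point to it = 0.57 mm. The point is not inside any of the regions above, so it lies outside the cross-section (0.57 mm from the nearest boundary).

outside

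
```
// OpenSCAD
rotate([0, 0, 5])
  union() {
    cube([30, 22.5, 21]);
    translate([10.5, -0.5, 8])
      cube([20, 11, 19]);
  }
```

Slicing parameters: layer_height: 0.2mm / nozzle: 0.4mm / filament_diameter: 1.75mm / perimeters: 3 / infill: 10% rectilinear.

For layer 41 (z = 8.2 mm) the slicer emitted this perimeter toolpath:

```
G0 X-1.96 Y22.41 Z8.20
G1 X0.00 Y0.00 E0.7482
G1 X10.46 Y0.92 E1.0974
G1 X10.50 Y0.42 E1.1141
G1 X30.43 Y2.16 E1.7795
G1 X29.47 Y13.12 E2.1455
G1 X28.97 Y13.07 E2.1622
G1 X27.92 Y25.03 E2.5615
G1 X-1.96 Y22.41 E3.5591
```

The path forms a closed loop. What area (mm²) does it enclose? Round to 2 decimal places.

Apply the shoelace formula to the sequence of (X, Y) vertices; enclosed area = 690.13 mm².

690.13 mm²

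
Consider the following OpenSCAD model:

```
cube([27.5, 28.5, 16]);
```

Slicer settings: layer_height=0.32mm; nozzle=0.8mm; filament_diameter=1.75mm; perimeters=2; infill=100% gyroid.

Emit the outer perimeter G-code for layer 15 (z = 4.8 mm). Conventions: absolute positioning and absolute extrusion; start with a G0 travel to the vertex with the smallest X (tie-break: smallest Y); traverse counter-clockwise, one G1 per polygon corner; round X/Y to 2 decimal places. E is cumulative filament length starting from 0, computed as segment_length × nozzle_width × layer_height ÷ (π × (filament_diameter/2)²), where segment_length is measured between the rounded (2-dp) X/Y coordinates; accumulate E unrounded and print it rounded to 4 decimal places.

G0 X0.00 Y0.00 Z4.80
G1 X27.50 Y0.00 E2.9269
G1 X27.50 Y28.50 E5.9602
G1 X0.00 Y28.50 E8.8871
G1 X0.00 Y0.00 E11.9204

At z = 4.8 mm: the cube is present — its section is the full 27.5×28.5 rectangle. The outline is a single polygon with 4 vertices. Extrusion per mm of travel: 0.8 × 0.32 / (π × 0.875²) = 0.106432. Accumulating E over each segment gives final E = 11.9204.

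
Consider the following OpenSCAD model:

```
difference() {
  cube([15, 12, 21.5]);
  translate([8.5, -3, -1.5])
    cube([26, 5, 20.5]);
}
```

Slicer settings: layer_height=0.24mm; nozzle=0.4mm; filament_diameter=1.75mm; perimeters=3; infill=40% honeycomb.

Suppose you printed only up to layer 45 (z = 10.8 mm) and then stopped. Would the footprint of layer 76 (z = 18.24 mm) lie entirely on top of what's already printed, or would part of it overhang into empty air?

entirely on top

Compare the two slices. At z = 10.8: the cube is present — its section is the full 15×12 rectangle (area 180.00 mm²); the cube at (8.5, -3) is present — its section is the full 26×5 rectangle (area 130.00 mm²); Taking the first minus the rest: starting from the 15×12 cube (180.00 mm²), the 26×5 cube at (8.5, -3) partially overlaps it — only the 13.00 mm² overlap (of its 130.00 mm²) is removed, clipping the outline — area = 167.00 mm². At z = 18.24: the cube (footprint 15×12) is included at this height (area 180.00 mm²); the cube at (8.5, -3) is present — its section is the full 26×5 rectangle (area 130.00 mm²); Subtracting the remaining from the first: starting from the 15×12 cube (180.00 mm²), the 26×5 cube at (8.5, -3) partially overlaps it — only the 13.00 mm² overlap (of its 130.00 mm²) is removed, clipping the outline — area = 167.00 mm². Checking containment: the cross-section at z = 18.24 is a subset of the cross-section at z = 10.8.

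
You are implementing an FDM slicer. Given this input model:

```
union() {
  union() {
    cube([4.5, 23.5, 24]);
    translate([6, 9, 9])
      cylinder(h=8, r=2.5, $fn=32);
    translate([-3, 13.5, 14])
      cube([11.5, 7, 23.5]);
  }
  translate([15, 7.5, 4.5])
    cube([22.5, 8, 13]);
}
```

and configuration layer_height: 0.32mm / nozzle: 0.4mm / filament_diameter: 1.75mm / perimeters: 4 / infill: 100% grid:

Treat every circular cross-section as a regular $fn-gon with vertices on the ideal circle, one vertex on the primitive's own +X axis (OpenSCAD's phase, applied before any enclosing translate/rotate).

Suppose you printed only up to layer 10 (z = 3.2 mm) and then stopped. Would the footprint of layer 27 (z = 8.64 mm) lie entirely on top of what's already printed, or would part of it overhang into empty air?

Compare the two slices. At z = 3.2: the cube (footprint 4.5×23.5) is included at this height (area 105.75 mm²); the cylinder at (6, 9) does not reach this height (z outside [9, 17]); the cube at (-3, 13.5) is not intersected at this z (z outside [14, 37.5]); Merging all regions: only the 4.5×23.5 cube is present, so the union is just that shape — area = 105.75 mm²; the cube at (15, 7.5) is not intersected at this z (z outside [4.5, 17.5]); Taking the union: only that combined region is present, so the union is just that shape — area = 105.75 mm². At z = 8.64: the cube (footprint 4.5×23.5) is included at this height (area 105.75 mm²); the cylinder at (6, 9) is absent (z outside [9, 17]); the cube at (-3, 13.5) is not intersected at this z (z outside [14, 37.5]); Taking the union: only the 4.5×23.5 cube is present, so the union is just that shape — area = 105.75 mm²; the cube at (15, 7.5) is present — its section is the full 22.5×8 rectangle (area 180.00 mm²); Combining (union): the 2 present regions are separate (no shared area or edge), so areas and boundary lengths simply add and each stays a separate island — area = 285.75 mm². Checking containment: at z = 8.64 the cross-section extends beyond the z = 3.2 cross-section by about 180.00 mm².

part overhangs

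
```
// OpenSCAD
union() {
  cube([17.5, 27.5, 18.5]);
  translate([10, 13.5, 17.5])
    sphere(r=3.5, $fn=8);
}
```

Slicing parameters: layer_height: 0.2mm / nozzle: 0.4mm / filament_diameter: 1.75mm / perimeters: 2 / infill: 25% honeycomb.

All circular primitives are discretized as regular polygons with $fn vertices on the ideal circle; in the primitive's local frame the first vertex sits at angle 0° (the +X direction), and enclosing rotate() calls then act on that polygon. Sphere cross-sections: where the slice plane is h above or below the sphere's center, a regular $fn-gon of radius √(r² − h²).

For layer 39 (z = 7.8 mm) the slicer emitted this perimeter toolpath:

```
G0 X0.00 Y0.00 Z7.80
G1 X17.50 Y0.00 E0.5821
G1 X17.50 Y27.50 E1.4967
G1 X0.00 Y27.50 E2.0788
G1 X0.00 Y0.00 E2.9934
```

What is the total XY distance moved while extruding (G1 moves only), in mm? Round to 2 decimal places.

Sum the Euclidean lengths of each G1 segment: total = 90.00 mm.

90.00 mm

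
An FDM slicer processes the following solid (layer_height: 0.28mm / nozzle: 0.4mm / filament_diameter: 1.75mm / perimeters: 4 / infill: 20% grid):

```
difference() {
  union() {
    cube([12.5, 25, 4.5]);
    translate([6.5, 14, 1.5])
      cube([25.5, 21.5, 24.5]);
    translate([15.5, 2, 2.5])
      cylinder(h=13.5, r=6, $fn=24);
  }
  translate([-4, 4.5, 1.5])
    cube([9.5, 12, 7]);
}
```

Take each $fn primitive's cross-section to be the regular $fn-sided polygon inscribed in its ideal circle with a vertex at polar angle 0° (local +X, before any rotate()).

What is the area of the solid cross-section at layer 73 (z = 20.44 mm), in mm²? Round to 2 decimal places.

At z = 20.44 mm: the cube is not intersected at this z (z outside [0, 4.5]); the cube at (6.5, 14) (footprint 25.5×21.5) is included at this height (area 548.25 mm²); the cylinder at (15.5, 2) is absent (z outside [2.5, 16]); Taking the union: only the 25.5×21.5 cube at (6.5, 14) is present, so the union is just that shape — area = 548.25 mm²; the cube at (-4, 4.5) is absent (z outside [1.5, 8.5]); Subtracting the remaining from the first: none of the subtracted shapes is present at this height, so the result so far is unchanged — area = 548.25 mm². Overall, the cross-section is a single solid region. Net area = 548.25 mm².

548.25 mm²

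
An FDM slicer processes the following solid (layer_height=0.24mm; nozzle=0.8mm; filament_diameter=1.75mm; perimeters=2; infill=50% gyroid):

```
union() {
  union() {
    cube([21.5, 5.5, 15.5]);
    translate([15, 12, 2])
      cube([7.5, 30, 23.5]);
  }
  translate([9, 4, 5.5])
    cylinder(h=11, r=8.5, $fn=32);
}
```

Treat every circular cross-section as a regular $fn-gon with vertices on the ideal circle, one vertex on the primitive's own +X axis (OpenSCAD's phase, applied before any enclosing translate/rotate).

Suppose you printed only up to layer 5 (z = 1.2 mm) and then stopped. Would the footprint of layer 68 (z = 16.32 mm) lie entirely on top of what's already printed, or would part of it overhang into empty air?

part overhangs

Compare the two slices. At z = 1.2: the cube (footprint 21.5×5.5) is included at this height (area 118.25 mm²); the cube at (15, 12) is absent (z outside [2, 25.5]); Merging all regions: only the 21.5×5.5 cube is present, so the union is just that shape — area = 118.25 mm²; the cylinder at (9, 4) does not reach this height (z outside [5.5, 16.5]); Combining (union): only the result so far is present, so the union is just that shape — area = 118.25 mm². At z = 16.32: the cube is absent (z outside [0, 15.5]); the 7.5×30 cube at (15, 12) contributes its full rectangle (area 225.00 mm²); Taking the union: only the 7.5×30 cube at (15, 12) is present, so the union is just that shape — area = 225.00 mm²; the r=8.5 cylinder at (9, 4) gives a regular 32-gon of circumradius 8.5 (constant along its height) (area = (32/2)·8.500²·sin(360°/32) = 225.52 mm²); Taking the union: the 2 present regions are separate (no shared area or edge), so areas and boundary lengths simply add and each stays a separate island — area = 450.52 mm². Checking containment: at z = 16.32 the cross-section extends beyond the z = 1.2 cross-section by about 360.07 mm².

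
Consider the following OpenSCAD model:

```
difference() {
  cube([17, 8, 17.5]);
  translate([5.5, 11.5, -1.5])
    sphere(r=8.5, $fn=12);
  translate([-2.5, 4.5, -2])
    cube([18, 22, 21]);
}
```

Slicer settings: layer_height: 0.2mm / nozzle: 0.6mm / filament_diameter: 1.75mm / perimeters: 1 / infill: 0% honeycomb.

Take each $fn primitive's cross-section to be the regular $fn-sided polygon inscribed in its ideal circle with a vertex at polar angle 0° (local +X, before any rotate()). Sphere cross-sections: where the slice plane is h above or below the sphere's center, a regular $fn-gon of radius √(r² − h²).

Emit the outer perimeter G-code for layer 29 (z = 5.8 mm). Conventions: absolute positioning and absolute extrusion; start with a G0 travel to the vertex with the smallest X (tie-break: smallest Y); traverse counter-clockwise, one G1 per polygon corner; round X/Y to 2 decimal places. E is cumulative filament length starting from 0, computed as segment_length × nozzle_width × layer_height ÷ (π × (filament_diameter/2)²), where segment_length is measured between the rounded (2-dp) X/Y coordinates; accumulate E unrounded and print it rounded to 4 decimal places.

G0 X0.00 Y0.00 Z5.80
G1 X17.00 Y0.00 E0.8481
G1 X17.00 Y8.00 E1.2473
G1 X15.50 Y8.00 E1.3221
G1 X15.50 Y4.50 E1.4967
G1 X0.00 Y4.50 E2.2700
G1 X0.00 Y0.00 E2.4945

At z = 5.8 mm: the cube (footprint 17×8) is included at this height; the r=8.5 sphere at (5.5, 11.5) contributes a regular 12-gon of circumradius √(8.5²−7.3²) = 4.354; the 18×22 cube at (-2.5, 4.5) contributes its full rectangle; Taking the first minus the rest: starting from the 17×8 cube, the r=8.5 sphere at (5.5, 11.5) partially overlaps it — only the 2.52 mm² overlap (of its 56.88 mm²) is removed, clipping the outline; the 18×22 cube at (-2.5, 4.5) partially overlaps it — only the 51.73 mm² overlap (of its 396.00 mm²) is removed, clipping the outline — 1 connected region. The outline is a single polygon with 6 vertices. Extrusion per mm of travel: 0.6 × 0.2 / (π × 0.875²) = 0.049890. Accumulating E over each segment gives final E = 2.4945.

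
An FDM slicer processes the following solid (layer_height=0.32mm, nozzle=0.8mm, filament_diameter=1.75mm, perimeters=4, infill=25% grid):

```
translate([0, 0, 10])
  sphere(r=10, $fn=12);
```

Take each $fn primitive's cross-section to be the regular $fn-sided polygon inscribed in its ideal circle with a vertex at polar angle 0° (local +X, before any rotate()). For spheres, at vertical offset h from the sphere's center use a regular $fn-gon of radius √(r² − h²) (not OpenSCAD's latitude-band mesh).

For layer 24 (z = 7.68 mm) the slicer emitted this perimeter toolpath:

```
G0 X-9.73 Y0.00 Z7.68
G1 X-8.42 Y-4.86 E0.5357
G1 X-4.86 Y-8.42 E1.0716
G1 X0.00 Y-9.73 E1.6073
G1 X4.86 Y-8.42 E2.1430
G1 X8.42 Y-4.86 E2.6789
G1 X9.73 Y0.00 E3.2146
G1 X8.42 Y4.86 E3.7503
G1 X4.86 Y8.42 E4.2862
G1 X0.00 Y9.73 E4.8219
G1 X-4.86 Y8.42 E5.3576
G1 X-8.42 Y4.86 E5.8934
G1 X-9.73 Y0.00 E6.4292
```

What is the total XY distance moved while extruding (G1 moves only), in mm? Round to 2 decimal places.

60.41 mm

Sum the Euclidean lengths of each G1 segment: total = 60.41 mm.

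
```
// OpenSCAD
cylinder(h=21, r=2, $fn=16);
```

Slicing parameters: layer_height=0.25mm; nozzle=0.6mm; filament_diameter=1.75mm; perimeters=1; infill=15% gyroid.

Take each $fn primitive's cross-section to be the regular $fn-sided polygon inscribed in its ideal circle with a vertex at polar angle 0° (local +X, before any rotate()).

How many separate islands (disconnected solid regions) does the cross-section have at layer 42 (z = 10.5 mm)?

At z = 10.5 mm: the r=2 cylinder contributes a regular 16-gon of circumradius 2. Overall, the cross-section is a single solid region. Island count = 1.

1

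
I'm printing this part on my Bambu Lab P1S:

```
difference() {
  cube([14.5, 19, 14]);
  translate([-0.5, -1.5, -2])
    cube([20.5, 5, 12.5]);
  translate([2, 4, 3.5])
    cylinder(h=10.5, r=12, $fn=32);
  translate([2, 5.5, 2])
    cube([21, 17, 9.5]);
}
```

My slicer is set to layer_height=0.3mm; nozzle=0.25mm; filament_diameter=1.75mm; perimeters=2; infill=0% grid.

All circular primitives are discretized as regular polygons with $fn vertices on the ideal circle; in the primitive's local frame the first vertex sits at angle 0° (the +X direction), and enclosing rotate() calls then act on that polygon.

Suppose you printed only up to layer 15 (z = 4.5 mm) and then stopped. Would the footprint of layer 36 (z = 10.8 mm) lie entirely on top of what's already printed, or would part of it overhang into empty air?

Compare the two slices. At z = 4.5: the 14.5×19 cube contributes its full rectangle (area 275.50 mm²); the cube at (-0.5, -1.5) is present — its section is the full 20.5×5 rectangle (area 102.50 mm²); the r=12 cylinder at (2, 4) gives a regular 32-gon of circumradius 12 (constant along its height) (area = (32/2)·12.000²·sin(360°/32) = 449.49 mm²); the cube at (2, 5.5) (footprint 21×17) is included at this height (area 357.00 mm²); Subtracting the remaining from the first: starting from the 14.5×19 cube (275.50 mm²), the 20.5×5 cube at (-0.5, -1.5) partially overlaps it — only the 50.75 mm² overlap (of its 102.50 mm²) is removed, clipping the outline; the r=12 cylinder at (2, 4) partially overlaps it — only the 143.16 mm² overlap (of its 449.49 mm²) is removed, clipping the outline; the 21×17 cube at (2, 5.5) partially overlaps it — only the 74.27 mm² overlap (of its 357.00 mm²) is removed, clipping the outline — area = 7.32 mm². At z = 10.8: the 14.5×19 cube contributes its full rectangle (area 275.50 mm²); the cube at (-0.5, -1.5) does not reach this height (z outside [-2, 10.5]); the r=12 cylinder at (2, 4) contributes a regular 32-gon of circumradius 12 (area = (32/2)·12.000²·sin(360°/32) = 449.49 mm²); the 21×17 cube at (2, 5.5) contributes its full rectangle (area 357.00 mm²); Taking the first minus the rest: starting from the 14.5×19 cube (275.50 mm²), the r=12 cylinder at (2, 4) partially overlaps it — only the 191.11 mm² overlap (of its 449.49 mm²) is removed, clipping the outline; the 21×17 cube at (2, 5.5) partially overlaps it — only the 74.27 mm² overlap (of its 357.00 mm²) is removed, clipping the outline — area = 10.13 mm². Checking containment: at z = 10.8 the cross-section extends beyond the z = 4.5 cross-section by about 2.81 mm².

part overhangs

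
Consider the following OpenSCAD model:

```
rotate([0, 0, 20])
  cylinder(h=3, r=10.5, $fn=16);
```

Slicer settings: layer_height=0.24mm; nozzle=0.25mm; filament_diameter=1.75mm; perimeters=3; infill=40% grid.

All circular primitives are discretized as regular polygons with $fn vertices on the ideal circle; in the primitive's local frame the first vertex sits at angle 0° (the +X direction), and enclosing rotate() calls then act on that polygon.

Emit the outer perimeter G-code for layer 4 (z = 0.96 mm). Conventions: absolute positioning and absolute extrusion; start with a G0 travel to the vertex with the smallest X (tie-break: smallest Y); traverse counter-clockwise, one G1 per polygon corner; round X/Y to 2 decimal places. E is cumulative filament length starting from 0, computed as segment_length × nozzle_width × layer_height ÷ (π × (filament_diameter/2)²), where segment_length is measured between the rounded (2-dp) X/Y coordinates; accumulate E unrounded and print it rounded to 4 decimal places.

G0 X-10.49 Y0.46 Z0.96
G1 X-9.87 Y-3.59 E0.1022
G1 X-7.74 Y-7.09 E0.2044
G1 X-4.44 Y-9.52 E0.3066
G1 X-0.46 Y-10.49 E0.4088
G1 X3.59 Y-9.87 E0.5110
G1 X7.09 Y-7.74 E0.6132
G1 X9.52 Y-4.44 E0.7155
G1 X10.49 Y-0.46 E0.8177
G1 X9.87 Y3.59 E0.9199
G1 X7.74 Y7.09 E1.0221
G1 X4.44 Y9.52 E1.1243
G1 X0.46 Y10.49 E1.2265
G1 X-3.59 Y9.87 E1.3287
G1 X-7.09 Y7.74 E1.4309
G1 X-9.52 Y4.44 E1.5331
G1 X-10.49 Y0.46 E1.6353

At z = 0.96 mm: the cylinder: section is a regular 16-gon, circumradius r=10.5; (whole slice rotated 20° about Z — lengths, areas and connectivity unchanged). The outline is a single polygon with 16 vertices. Extrusion per mm of travel: 0.25 × 0.24 / (π × 0.875²) = 0.024945. Accumulating E over each segment gives final E = 1.6353.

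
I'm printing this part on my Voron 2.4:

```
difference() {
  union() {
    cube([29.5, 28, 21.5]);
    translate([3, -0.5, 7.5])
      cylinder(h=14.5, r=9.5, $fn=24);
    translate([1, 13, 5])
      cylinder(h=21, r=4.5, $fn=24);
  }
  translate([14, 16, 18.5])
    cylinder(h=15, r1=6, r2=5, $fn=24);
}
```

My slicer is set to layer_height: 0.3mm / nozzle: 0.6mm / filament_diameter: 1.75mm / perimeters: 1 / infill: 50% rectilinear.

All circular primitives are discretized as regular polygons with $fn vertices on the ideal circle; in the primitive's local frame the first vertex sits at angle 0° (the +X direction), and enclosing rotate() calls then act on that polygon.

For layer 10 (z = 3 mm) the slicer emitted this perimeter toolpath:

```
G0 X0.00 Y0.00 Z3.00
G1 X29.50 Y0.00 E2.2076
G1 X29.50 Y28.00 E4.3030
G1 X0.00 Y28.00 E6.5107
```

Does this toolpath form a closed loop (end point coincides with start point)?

no

Start point (G0): (0.00, 0.00). End point (last G1): the path does not return to the start — open.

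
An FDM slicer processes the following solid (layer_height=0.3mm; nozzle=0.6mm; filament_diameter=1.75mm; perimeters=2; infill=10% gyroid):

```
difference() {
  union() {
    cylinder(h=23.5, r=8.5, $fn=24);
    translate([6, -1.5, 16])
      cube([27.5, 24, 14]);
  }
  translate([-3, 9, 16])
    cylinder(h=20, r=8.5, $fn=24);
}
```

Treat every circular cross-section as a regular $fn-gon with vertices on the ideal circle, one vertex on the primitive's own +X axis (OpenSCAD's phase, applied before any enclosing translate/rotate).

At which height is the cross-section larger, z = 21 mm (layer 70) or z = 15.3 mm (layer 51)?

Layer 70 (z = 21): the r=8.5 cylinder contributes a regular 24-gon of circumradius 8.5 (area = (24/2)·8.500²·sin(360°/24) = 224.40 mm²); the cube at (6, -1.5) is present — its section is the full 27.5×24 rectangle (area 660.00 mm²); Merging all regions: the regions partially overlap — summed areas 884.40 mm² minus the doubly-counted overlap 13.65 mm² gives 870.74 mm² — area = 870.74 mm²; the r=8.5 cylinder at (-3, 9) gives a regular 24-gon of circumradius 8.5 (constant along its height) (area = (24/2)·8.500²·sin(360°/24) = 224.40 mm²); Subtracting the remaining from the first: starting from the result so far (870.74 mm²), the r=8.5 cylinder at (-3, 9) partially overlaps it — only the 72.90 mm² overlap (of its 224.40 mm²) is removed, clipping the outline — area = 797.84 mm². So its area = 797.84 mm². Layer 51 (z = 15.3): the r=8.5 cylinder contributes a regular 24-gon of circumradius 8.5 (area = (24/2)·8.500²·sin(360°/24) = 224.40 mm²); the cube at (6, -1.5) does not reach this height (z outside [16, 30]); Merging all regions: only the r=8.5 cylinder is present, so the union is just that shape — area = 224.40 mm²; the cylinder at (-3, 9) is absent (z outside [16, 36]); Taking the first minus the rest: none of the subtracted shapes is present at this height, so the result so far is unchanged — area = 224.40 mm². So its area = 224.40 mm². Layer 70 is larger (797.84 vs 224.40 mm²).

layer 70 (z = 21 mm)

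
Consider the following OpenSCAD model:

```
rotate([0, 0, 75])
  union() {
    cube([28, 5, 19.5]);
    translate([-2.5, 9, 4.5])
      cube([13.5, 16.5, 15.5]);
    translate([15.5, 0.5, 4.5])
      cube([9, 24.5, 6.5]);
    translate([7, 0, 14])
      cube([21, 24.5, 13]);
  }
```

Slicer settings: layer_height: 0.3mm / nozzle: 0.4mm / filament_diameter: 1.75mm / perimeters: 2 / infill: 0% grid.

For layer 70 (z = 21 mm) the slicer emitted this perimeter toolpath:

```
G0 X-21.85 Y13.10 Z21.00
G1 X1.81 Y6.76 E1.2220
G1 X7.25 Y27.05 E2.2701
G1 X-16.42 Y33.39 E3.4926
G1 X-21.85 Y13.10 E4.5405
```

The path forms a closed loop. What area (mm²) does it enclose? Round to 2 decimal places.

514.62 mm²

Apply the shoelace formula to the sequence of (X, Y) vertices; enclosed area = 514.62 mm².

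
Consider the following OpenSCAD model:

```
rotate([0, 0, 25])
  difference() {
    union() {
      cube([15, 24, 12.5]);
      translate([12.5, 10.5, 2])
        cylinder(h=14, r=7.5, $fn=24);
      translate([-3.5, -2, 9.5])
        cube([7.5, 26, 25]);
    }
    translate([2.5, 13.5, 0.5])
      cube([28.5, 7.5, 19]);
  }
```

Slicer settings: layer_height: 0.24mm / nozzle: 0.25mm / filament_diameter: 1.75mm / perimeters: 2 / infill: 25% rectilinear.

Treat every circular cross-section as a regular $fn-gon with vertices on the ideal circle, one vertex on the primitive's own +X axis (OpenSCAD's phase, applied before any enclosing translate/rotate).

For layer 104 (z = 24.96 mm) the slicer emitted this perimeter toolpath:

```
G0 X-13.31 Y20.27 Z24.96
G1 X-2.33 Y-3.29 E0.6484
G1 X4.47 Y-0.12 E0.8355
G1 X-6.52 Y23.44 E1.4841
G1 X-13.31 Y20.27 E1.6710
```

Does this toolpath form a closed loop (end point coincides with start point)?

yes

Start point (G0): (-13.31, 20.27). End point (last G1): the path returns to the start — closed.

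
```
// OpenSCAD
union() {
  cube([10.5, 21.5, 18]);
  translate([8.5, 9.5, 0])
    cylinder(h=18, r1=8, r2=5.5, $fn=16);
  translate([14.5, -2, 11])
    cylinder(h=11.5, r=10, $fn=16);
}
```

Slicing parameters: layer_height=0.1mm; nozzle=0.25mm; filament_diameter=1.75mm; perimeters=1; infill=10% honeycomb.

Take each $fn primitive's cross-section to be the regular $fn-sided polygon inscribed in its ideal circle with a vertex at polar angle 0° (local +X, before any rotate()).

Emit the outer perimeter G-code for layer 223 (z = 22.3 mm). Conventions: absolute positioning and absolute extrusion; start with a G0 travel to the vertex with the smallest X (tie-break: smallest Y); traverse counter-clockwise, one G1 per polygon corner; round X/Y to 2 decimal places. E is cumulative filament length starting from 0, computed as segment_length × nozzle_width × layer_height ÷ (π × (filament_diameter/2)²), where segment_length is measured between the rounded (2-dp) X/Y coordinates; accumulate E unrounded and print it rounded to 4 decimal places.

At z = 22.3 mm: the cube is absent (z outside [0, 18]); the cone at (8.5, 9.5) is absent (z outside [0, 18]); the cylinder at (14.5, -2): section is a regular 16-gon, circumradius r=10; Taking the union: only the r=10 cylinder at (14.5, -2) is present, so the union is just that shape — 1 connected region. The outline is a single polygon with 16 vertices. Extrusion per mm of travel: 0.25 × 0.1 / (π × 0.875²) = 0.010394. Accumulating E over each segment gives final E = 0.6489.

G0 X4.50 Y-2.00 Z22.30
G1 X5.26 Y-5.83 E0.0406
G1 X7.43 Y-9.07 E0.0811
G1 X10.67 Y-11.24 E0.1216
G1 X14.50 Y-12.00 E0.1622
G1 X18.33 Y-11.24 E0.2028
G1 X21.57 Y-9.07 E0.2433
G1 X23.74 Y-5.83 E0.2839
G1 X24.50 Y-2.00 E0.3245
G1 X23.74 Y1.83 E0.3650
G1 X21.57 Y5.07 E0.4056
G1 X18.33 Y7.24 E0.4461
G1 X14.50 Y8.00 E0.4867
G1 X10.67 Y7.24 E0.5273
G1 X7.43 Y5.07 E0.5678
G1 X5.26 Y1.83 E0.6083
G1 X4.50 Y-2.00 E0.6489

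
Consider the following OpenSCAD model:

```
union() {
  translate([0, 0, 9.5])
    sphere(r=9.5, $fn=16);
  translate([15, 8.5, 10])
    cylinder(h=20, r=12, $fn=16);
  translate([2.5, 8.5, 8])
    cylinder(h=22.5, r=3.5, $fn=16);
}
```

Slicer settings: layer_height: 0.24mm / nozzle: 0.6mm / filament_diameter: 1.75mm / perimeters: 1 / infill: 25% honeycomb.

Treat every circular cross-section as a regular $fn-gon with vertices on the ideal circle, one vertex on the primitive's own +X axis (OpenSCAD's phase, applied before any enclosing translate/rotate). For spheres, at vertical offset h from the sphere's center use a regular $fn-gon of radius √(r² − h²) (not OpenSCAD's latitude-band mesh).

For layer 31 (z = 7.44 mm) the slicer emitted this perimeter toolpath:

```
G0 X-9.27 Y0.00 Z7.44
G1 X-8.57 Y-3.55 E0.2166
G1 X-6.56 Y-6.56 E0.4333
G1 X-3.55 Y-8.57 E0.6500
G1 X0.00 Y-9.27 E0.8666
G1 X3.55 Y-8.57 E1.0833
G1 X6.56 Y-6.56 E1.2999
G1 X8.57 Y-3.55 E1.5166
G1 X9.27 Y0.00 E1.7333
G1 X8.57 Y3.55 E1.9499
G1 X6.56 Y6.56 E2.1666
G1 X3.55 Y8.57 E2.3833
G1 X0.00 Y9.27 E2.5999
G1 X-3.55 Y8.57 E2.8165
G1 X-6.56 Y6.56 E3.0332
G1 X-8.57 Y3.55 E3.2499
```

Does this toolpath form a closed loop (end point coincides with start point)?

Start point (G0): (-9.27, 0.00). End point (last G1): the path does not return to the start — open.

no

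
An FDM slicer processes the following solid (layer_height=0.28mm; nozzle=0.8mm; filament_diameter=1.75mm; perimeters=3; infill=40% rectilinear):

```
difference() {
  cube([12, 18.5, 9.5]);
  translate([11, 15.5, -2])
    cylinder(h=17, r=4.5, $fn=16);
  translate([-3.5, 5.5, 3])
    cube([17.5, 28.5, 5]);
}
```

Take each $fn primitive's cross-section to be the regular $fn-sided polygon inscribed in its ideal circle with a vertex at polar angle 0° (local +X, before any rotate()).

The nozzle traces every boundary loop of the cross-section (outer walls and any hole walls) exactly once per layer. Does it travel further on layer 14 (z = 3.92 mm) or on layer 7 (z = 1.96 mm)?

layer 7 (z = 1.96 mm)

Layer 14 (z = 3.92): the cube is present — its section is the full 12×18.5 rectangle (perimeter 61.00 mm); the r=4.5 cylinder at (11, 15.5) gives a regular 16-gon of circumradius 4.5 (constant along its height) (perimeter = 2·16·4.500·sin(180°/16) = 28.09 mm); the cube at (-3.5, 5.5) is present — its section is the full 17.5×28.5 rectangle (perimeter 92.00 mm); Taking the first minus the rest: starting from the 12×18.5 cube, the r=4.5 cylinder at (11, 15.5) partially overlaps it — only the 35.12 mm² overlap (of its 61.99 mm²) is removed, clipping the outline; the 17.5×28.5 cube at (-3.5, 5.5) partially overlaps it — only the 120.88 mm² overlap (of its 498.75 mm²) is removed, clipping the outline — boundary = 35.00 mm. So its perimeter = 35.00 mm. Layer 7 (z = 1.96): the cube is present — its section is the full 12×18.5 rectangle (perimeter 61.00 mm); the cylinder at (11, 15.5): section is a regular 16-gon, circumradius r=4.5 (perimeter = 2·16·4.500·sin(180°/16) = 28.09 mm); the cube at (-3.5, 5.5) is absent (z outside [3, 8]); Subtracting the remaining from the first: starting from the 12×18.5 cube, the r=4.5 cylinder at (11, 15.5) partially overlaps it — only the 35.12 mm² overlap (of its 61.99 mm²) is removed, clipping the outline — boundary = 60.73 mm. So its perimeter = 60.73 mm. Layer 7 is larger (60.73 vs 35.00 mm).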